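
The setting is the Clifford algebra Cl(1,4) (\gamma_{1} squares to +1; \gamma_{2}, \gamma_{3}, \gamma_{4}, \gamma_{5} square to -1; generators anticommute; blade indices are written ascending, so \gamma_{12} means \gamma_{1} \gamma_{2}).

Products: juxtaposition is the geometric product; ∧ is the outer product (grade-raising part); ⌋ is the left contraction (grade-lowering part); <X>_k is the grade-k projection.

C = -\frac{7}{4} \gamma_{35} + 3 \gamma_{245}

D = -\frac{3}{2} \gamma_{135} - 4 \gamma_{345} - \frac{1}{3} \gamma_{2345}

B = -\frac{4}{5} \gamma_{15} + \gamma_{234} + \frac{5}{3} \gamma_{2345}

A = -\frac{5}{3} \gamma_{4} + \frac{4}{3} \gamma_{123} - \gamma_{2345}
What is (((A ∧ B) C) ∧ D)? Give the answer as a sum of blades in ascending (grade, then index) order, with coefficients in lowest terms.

step 1: -\frac{4}{3} \gamma_{145}
step 2: 4 \gamma_{12} - \frac{7}{3} \gamma_{134}
step 3: -16 \gamma_{12345}
Answer: -16 \gamma_{12345}


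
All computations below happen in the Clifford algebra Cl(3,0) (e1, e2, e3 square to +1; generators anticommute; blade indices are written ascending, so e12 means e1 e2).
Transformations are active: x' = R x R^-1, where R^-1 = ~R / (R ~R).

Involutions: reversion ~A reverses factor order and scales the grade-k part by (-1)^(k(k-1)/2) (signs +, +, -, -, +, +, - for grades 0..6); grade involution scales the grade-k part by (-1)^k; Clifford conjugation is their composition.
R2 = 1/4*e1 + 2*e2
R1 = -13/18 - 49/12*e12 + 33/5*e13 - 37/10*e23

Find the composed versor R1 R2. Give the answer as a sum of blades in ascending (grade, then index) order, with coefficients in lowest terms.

Distribute over the terms of R2 (each basis-blade product reordered to ascending indices, repeated generators contracted through their squares):
R1 (1/4*e1) = -13/72*e1 + 49/48*e2 - 33/20*e3 - 37/40*e123
R1 (2*e2) = -49/6*e1 - 13/9*e2 + 37/5*e3 - 66/5*e123
Summing the partial products and collecting blades:
Answer: -601/72*e1 - 61/144*e2 + 23/4*e3 - 113/8*e123


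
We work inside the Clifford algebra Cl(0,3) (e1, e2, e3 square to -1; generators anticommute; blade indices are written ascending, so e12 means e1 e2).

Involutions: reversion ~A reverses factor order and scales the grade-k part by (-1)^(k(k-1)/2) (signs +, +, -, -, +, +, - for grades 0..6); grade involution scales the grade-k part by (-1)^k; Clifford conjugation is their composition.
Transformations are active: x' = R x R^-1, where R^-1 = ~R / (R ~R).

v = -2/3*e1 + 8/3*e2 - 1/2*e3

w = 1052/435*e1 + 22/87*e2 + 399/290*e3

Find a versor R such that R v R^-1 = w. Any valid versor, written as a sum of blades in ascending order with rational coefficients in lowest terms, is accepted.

The midline construction: v and w both square to -281/36, so reflecting in their sum 254/145*e1 + 254/87*e2 + 127/145*e3 exchanges them.
Answer: 254/145*e1 + 254/87*e2 + 127/145*e3


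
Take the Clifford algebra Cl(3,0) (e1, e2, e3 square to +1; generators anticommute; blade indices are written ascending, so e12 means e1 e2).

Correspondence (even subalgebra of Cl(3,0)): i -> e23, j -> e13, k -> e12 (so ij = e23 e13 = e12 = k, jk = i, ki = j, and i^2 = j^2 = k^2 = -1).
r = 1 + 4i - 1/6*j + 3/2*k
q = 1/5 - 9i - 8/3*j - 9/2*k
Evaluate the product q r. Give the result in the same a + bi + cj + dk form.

In blades: q = 1/5 - 9/2*e12 - 8/3*e13 - 9*e23, r = 1 + 3/2*e12 - 1/6*e13 + 4*e23.
Distribute q over r term by term (generator squares from the signature, products reordered to ascending indices): (1/5)*r = 1/5 + 3/10*e12 - 1/30*e13 + 4/5*e23; (-9/2*e12)*r = 27/4 - 9/2*e12 - 18*e13 - 3/4*e23; (-8/3*e13)*r = -4/9 + 32/3*e12 - 8/3*e13 - 4*e23; (-9*e23)*r = 36 + 3/2*e12 + 27/2*e13 - 9*e23.
Sum: 7651/180 + 239/30*e12 - 36/5*e13 - 259/20*e23; translating back through the correspondence:
Answer: 7651/180 - 259/20*i - 36/5*j + 239/30*k


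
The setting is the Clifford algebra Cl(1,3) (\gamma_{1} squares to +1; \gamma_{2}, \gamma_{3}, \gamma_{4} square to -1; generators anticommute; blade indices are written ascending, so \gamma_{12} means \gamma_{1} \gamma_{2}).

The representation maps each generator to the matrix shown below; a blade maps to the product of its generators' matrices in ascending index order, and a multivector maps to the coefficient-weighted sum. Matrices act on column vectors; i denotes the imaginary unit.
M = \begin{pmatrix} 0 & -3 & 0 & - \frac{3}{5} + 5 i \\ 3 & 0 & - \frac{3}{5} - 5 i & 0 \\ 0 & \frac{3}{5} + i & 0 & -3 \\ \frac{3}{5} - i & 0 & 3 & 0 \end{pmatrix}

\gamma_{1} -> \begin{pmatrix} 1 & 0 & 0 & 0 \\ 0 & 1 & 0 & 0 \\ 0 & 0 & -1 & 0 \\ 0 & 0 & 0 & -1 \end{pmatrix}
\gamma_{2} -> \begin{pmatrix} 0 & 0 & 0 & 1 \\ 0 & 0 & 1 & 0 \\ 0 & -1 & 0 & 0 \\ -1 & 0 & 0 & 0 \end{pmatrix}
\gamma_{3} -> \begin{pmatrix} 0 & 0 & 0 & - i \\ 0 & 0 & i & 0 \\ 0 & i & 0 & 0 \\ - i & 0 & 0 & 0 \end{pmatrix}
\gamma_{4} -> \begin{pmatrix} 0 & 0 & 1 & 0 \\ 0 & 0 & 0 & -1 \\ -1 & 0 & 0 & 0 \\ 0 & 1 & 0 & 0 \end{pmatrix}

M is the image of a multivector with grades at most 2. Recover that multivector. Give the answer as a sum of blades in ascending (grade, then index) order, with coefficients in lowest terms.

Method: the blade images are trace-orthogonal — tr(rho(e_A) rho(e_B)^-1) = 4 if A = B and 0 otherwise — and rho(e_A)^-1 = (e_A)^2 * rho(e_A) with (e_A)^2 = +1 or -1, so the coefficient of e_A in the preimage is (e_A)^2 * tr(M rho(e_A))/4.
Nonzero projections over blades of grade <= 2: \gamma_{2}: (\gamma_{2})^2 = -1, tr(M rho(\gamma_{2})) = \frac{12}{5}, coefficient -\frac{3}{5}; \gamma_{3}: (\gamma_{3})^2 = -1, tr(M rho(\gamma_{3})) = 8, coefficient -2; \gamma_{13}: (\gamma_{13})^2 = +1, tr(M rho(\gamma_{13})) = -12, coefficient -3; \gamma_{24}: (\gamma_{24})^2 = -1, tr(M rho(\gamma_{24})) = 12, coefficient -3. Every other blade of grade <= 2 projects to 0.
Answer: -\frac{3}{5} \gamma_{2} - 2 \gamma_{3} - 3 \gamma_{13} - 3 \gamma_{24}


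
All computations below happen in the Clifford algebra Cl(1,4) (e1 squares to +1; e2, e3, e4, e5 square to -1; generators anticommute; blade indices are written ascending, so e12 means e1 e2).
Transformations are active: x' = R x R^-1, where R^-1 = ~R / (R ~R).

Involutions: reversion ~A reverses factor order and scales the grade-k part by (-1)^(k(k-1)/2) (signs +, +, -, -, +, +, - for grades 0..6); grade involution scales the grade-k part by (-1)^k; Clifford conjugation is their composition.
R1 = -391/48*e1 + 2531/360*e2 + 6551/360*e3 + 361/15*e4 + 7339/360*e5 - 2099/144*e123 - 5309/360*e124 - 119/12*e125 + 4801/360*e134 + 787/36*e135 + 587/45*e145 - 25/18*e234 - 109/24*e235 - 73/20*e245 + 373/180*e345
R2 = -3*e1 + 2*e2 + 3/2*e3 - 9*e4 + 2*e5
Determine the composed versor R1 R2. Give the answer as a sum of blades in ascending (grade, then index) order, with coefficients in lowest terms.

Distribute over the terms of R2 (each basis-blade product reordered to ascending indices, repeated generators contracted through their squares):
R1 (-3*e1) = 391/16 + 2531/120*e12 + 6551/120*e13 + 361/5*e14 + 7339/120*e15 + 2099/48*e23 + 5309/120*e24 + 119/4*e25 - 4801/120*e34 - 787/12*e35 - 587/15*e45 - 25/6*e1234 - 109/8*e1235 - 219/20*e1245 + 373/60*e1345
R1 (2*e2) = -2531/180 - 391/24*e12 - 2099/72*e13 - 5309/180*e14 - 119/6*e15 - 6551/180*e23 - 722/15*e24 - 7339/180*e25 + 25/9*e34 + 109/12*e35 + 73/10*e45 + 4801/180*e1234 + 787/18*e1235 + 1174/45*e1245 - 373/90*e2345
R1 (3/2*e3) = -6551/240 + 2099/96*e12 - 391/32*e13 + 4801/240*e14 + 787/24*e15 + 2531/240*e23 - 25/12*e24 - 109/16*e25 - 361/10*e34 - 7339/240*e35 - 373/120*e45 + 5309/240*e1234 + 119/8*e1235 + 587/30*e1345 - 219/40*e2345
R1 (-9*e4) = 1083/5 - 5309/40*e12 + 4801/40*e13 + 1173/16*e14 - 587/5*e15 - 25/2*e23 - 2531/40*e24 + 657/20*e25 - 6551/40*e34 - 373/20*e35 + 7339/40*e45 + 2099/16*e1234 - 357/4*e1245 + 787/4*e1345 - 327/8*e2345
R1 (2*e5) = -7339/180 + 119/6*e12 - 787/18*e13 - 1174/45*e14 - 391/24*e15 + 109/12*e23 + 73/10*e24 + 2531/180*e25 - 373/90*e34 + 6551/180*e35 + 722/15*e45 - 2099/72*e1235 - 5309/180*e1245 + 4801/180*e1345 - 25/9*e2345
Summing the partial products and collecting blades:
Answer: 19069/120 - 41389/480*e12 + 42971/480*e13 + 1649/15*e14 - 2383/40*e15 + 5207/360*e23 - 1239/20*e24 + 4187/144*e25 - 965/4*e34 - 49921/720*e35 + 590/3*e45 + 63293/360*e1234 + 1139/72*e1235 - 18649/180*e1245 + 44857/180*e1345 - 9589/180*e2345


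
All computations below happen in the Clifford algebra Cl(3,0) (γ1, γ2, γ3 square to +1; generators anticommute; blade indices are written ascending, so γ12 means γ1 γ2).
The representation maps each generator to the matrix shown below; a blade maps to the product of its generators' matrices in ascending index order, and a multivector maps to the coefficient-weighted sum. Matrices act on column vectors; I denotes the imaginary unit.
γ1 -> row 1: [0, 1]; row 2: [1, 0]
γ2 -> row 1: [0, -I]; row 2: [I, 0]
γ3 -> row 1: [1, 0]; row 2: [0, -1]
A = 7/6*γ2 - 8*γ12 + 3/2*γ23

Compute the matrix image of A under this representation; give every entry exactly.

Bivector images (products of the table entries): rho(γ12) = rho(γ1)rho(γ2) = row 1: [I, 0]; row 2: [0, -I]; rho(γ23) = rho(γ2)rho(γ3) = row 1: [0, I]; row 2: [I, 0].
M = (7/6)*rho(γ2) + (-8)*rho(γ12) + (3/2)*rho(γ23), summed entrywise:
Answer: row 1: [-8*I, I/3]; row 2: [8*I/3, 8*I]


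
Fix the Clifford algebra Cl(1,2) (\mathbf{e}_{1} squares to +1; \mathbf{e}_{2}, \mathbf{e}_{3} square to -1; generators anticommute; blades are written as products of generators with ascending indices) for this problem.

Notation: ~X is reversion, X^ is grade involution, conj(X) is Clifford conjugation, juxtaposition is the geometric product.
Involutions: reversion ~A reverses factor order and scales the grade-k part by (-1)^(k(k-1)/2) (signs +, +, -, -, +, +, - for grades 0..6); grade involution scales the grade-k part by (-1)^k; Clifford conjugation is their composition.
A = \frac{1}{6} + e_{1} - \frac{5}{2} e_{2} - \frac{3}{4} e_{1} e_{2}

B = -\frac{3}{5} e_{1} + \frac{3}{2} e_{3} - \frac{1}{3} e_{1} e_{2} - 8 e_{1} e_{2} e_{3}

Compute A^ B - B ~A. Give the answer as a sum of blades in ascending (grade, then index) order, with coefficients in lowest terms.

first term: \frac{17}{20} - \frac{14}{15} e_{1} - \frac{7}{60} e_{2} + \frac{25}{4} e_{3} + \frac{13}{9} e_{1} e_{2} - \frac{43}{2} e_{1} e_{3} + \frac{47}{4} e_{2} e_{3} - \frac{59}{24} e_{1} e_{2} e_{3}
second term: -\frac{17}{20} - \frac{14}{15} e_{1} - \frac{7}{60} e_{2} - \frac{23}{4} e_{3} + \frac{13}{9} e_{1} e_{2} + \frac{37}{2} e_{1} e_{3} - \frac{17}{4} e_{2} e_{3} - \frac{5}{24} e_{1} e_{2} e_{3}
Answer: \frac{17}{10} + 12 e_{3} - 40 e_{1} e_{3} + 16 e_{2} e_{3} - \frac{9}{4} e_{1} e_{2} e_{3}


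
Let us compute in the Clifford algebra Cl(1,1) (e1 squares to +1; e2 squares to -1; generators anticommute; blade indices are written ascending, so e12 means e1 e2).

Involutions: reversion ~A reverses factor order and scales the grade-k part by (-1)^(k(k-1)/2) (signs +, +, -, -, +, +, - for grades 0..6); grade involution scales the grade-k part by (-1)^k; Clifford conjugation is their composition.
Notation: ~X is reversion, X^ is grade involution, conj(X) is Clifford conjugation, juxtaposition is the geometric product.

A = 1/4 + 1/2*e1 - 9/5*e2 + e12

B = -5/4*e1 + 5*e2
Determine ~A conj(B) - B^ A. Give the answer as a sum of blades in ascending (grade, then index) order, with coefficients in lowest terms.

first term: -67/8 - 75/16*e1 - 1/4*e12
second term: -67/8 - 75/16*e1 + 1/4*e12
Answer: -1/2*e12


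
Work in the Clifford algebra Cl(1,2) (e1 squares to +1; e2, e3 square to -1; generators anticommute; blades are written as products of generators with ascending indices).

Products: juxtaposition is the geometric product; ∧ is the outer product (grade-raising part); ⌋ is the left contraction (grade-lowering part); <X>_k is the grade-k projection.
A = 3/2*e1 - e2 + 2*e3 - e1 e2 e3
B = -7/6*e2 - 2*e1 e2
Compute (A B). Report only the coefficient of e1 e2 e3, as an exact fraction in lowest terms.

step 1: -7/6 + 2*e1 - 3*e2 + 2*e3 - 7/4*e1 e2 + 7/6*e1 e3 + 7/3*e2 e3 - 4*e1 e2 e3
Answer: -4


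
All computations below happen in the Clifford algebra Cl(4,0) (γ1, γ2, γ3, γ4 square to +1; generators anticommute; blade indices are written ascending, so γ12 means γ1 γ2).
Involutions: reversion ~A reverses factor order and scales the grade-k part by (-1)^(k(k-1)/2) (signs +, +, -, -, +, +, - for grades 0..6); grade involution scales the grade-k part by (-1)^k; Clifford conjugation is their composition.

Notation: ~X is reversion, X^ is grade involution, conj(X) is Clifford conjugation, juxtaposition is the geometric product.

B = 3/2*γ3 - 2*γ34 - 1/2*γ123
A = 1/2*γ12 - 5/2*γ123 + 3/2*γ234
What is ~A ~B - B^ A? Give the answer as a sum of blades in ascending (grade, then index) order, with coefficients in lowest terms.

first term: -5/4 + 3*γ2 + 1/4*γ3 + 15/4*γ12 - 3/4*γ14 + 9/4*γ24 - 3/4*γ123 + 5*γ124 - γ1234
second term: 5/4 + 3*γ2 - 1/4*γ3 + 15/4*γ12 - 3/4*γ14 + 9/4*γ24 - 3/4*γ123 - 5*γ124 - γ1234
Answer: -5/2 + 1/2*γ3 + 10*γ124


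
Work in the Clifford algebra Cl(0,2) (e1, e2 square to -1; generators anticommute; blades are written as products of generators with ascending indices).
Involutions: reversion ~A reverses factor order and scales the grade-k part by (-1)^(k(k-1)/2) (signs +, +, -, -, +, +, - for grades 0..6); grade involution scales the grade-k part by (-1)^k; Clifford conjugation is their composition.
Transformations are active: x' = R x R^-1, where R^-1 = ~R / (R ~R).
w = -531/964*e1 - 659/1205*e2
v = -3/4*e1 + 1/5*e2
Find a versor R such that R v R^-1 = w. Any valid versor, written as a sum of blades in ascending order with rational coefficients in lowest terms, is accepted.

Key observation: q(v) = q(w) = -241/400 (sandwiches preserve the norm), so R = v + w = -627/482*e1 - 418/1205*e2 works whenever it is invertible — the component of v along it is kept and (v - w)/2 reverses, sending v to w.
Answer: -627/482*e1 - 418/1205*e2


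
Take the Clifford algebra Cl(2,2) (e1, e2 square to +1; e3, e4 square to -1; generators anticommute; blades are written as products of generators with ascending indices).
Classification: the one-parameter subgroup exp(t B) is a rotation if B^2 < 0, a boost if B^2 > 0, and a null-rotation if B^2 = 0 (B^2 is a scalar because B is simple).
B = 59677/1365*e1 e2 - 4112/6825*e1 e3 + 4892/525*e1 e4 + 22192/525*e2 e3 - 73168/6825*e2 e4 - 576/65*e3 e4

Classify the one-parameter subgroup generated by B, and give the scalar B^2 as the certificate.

B^2 term by term: the squares give (59677/1365)^2*(e1 e2)^2 + (-4112/6825)^2*(e1 e3)^2 + (4892/525)^2*(e1 e4)^2 + (22192/525)^2*(e2 e3)^2 + (-73168/6825)^2*(e2 e4)^2 + (-576/65)^2*(e3 e4)^2 = 3561344329/1863225*(-1) + 16908544/46580625*(+1) + 23931664/275625*(+1) + 492484864/275625*(+1) + 5353556224/46580625*(+1) + 331776/4225*(-1) = -1 (each basis 2-blade squares to minus the product of its generators' squares); cross terms between blades sharing an index anticommute and cancel; the commuting (index-disjoint) pairs give grade-4 terms 2*c*c'*(blade product), which cancel blade by blade — e1 e2 e3 e4: -22915968/29575 - 601733632/46580625 + 217126528/275625 = 0 — confirming B is simple. So B^2 = -1.
Answer: rotation, certificate B^2 = -1. The invariant at work: B^2 = -1 is unchanged by conjugation, hence its sign classifies the subgroup whatever basis B is written in.


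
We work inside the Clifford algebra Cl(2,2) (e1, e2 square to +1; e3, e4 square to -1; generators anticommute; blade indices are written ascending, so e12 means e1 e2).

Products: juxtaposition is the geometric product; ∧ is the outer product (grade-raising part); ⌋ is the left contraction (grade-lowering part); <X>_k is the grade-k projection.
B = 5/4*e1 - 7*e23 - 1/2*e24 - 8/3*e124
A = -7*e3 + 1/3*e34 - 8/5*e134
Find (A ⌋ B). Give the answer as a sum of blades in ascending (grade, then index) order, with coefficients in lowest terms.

step 1: 49*e2
Answer: 49*e2


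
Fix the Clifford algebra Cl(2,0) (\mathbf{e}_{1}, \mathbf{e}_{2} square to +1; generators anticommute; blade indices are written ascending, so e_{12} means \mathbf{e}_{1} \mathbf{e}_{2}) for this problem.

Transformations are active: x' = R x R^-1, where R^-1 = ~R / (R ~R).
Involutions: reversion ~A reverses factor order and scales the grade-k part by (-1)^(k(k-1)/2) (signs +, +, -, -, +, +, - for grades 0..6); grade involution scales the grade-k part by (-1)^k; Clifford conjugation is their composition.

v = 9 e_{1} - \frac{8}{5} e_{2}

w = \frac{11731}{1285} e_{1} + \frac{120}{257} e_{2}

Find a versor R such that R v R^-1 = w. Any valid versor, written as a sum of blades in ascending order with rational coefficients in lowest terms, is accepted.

Since q(v) = q(w) = \frac{2089}{25}, the sum R = v + w = \frac{23296}{1285} e_{1} - \frac{1456}{1285} e_{2} does the job whenever invertible.
Answer: \frac{23296}{1285} e_{1} - \frac{1456}{1285} e_{2}


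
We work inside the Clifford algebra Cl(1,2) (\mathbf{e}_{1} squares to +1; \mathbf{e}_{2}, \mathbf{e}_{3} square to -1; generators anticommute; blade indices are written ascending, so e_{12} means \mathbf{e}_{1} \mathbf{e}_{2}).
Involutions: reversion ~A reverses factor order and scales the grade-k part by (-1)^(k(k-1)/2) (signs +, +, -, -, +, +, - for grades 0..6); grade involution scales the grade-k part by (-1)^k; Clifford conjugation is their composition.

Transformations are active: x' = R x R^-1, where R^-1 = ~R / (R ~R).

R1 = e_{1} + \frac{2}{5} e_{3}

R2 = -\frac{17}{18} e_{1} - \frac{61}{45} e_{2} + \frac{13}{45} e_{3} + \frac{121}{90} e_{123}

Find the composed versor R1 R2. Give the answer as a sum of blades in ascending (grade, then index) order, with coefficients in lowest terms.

Distribute over the terms of R1 (each basis-blade product reordered to ascending indices, repeated generators contracted through their squares):
(e_{1}) R2 = -\frac{17}{18} - \frac{61}{45} e_{12} + \frac{13}{45} e_{13} + \frac{121}{90} e_{23}
(\frac{2}{5} e_{3}) R2 = -\frac{26}{225} - \frac{121}{225} e_{12} + \frac{17}{45} e_{13} + \frac{122}{225} e_{23}
Summing the partial products and collecting blades:
Answer: -\frac{53}{50} - \frac{142}{75} e_{12} + \frac{2}{3} e_{13} + \frac{283}{150} e_{23}


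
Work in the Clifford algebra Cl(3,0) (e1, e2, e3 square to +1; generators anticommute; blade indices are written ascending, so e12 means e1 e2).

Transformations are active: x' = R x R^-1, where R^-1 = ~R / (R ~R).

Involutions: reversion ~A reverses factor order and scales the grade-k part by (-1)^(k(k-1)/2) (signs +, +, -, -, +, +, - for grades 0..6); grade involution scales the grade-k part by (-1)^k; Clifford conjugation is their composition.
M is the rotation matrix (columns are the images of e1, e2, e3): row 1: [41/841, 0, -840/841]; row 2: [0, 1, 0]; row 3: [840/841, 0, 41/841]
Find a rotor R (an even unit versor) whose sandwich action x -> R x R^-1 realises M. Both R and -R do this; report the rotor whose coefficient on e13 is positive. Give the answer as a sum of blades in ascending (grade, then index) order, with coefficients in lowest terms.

Method: write R = a + b12*e12 + b13*e13 + b23*e23 with a^2 + b12^2 + b13^2 + b23^2 = 1 (so R^-1 = ~R). Expanding the columns R e_j ~R gives tr M = 4a^2 - 1 and, from the antisymmetric part, M21 - M12 = -4a*b12, M13 - M31 = 4a*b13, M32 - M23 = -4a*b23.
Here tr M = 923/841, so a^2 = (1 + tr M)/4 = 441/841 and a = ±21/29. Taking a = 21/29: M21 - M12 = 0, M13 - M31 = -1680/841, M32 - M23 = 0, giving b12 = 0, b13 = -20/29, b23 = 0, i.e. R = 21/29 - 20/29*e13.
Its e13 coefficient is negative, so report the other preimage -R.
Answer: -21/29 + 20/29*e13. Sheet selection: the two-to-one cover makes ±R indistinguishable at the matrix level (trace 923/841), so uniqueness comes from the required sign on e13.


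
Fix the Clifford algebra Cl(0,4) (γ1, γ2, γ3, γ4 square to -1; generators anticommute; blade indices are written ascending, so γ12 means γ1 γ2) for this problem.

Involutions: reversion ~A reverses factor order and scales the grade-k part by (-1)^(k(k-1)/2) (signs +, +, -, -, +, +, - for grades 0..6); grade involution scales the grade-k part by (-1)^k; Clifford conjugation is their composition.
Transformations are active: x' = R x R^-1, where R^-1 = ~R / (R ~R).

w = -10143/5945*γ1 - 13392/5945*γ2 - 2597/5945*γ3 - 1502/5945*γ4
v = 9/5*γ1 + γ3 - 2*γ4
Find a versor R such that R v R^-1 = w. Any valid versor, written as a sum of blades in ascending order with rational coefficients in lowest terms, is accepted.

Since q(v) = q(w) = -206/25, the sum R = v + w = 558/5945*γ1 - 13392/5945*γ2 + 3348/5945*γ3 - 13392/5945*γ4 does the job whenever invertible.
Answer: 558/5945*γ1 - 13392/5945*γ2 + 3348/5945*γ3 - 13392/5945*γ4


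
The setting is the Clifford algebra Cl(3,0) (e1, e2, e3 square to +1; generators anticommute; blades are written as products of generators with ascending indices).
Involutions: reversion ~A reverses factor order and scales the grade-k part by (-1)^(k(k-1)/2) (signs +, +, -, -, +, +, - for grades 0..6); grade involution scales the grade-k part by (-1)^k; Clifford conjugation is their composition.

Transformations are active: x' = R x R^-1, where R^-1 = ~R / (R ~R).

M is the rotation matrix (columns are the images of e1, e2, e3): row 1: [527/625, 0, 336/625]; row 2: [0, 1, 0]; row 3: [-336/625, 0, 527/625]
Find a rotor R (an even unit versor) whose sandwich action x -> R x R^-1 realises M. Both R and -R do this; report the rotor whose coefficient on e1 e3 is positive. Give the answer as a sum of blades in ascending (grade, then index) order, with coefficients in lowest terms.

Method: write R = a + b12*e1 e2 + b13*e1 e3 + b23*e2 e3 with a^2 + b12^2 + b13^2 + b23^2 = 1 (so R^-1 = ~R). Expanding the columns R e_j ~R gives tr M = 4a^2 - 1 and, from the antisymmetric part, M21 - M12 = -4a*b12, M13 - M31 = 4a*b13, M32 - M23 = -4a*b23.
Here tr M = 1679/625, so a^2 = (1 + tr M)/4 = 576/625 and a = ±24/25. Taking a = 24/25: M21 - M12 = 0, M13 - M31 = 672/625, M32 - M23 = 0, giving b12 = 0, b13 = 7/25, b23 = 0, i.e. R = 24/25 + 7/25*e1 e3.
Its e1 e3 coefficient is already positive.
Answer: 24/25 + 7/25*e1 e3. Note: both R and -R realise this M (trace 1679/625); the covering map identifies them, and the e1 e3-coefficient sign is the tie-breaker.


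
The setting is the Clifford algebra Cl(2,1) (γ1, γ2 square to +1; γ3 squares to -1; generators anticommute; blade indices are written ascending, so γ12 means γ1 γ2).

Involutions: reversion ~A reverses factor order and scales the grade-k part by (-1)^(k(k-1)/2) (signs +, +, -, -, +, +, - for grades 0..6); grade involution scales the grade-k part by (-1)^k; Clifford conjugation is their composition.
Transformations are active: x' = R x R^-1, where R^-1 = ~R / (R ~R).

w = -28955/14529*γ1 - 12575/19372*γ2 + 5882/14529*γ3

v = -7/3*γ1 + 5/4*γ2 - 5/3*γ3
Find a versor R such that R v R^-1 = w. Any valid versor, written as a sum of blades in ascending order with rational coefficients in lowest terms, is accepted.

Reasoning: v^2 = w^2 = 203/48 since conjugation preserves the quadratic form; R = v + w = -20952/4843*γ1 + 2910/4843*γ2 - 6111/4843*γ3 is then valid when invertible, keeping its own part and reversing (v - w)/2.
Answer: -20952/4843*γ1 + 2910/4843*γ2 - 6111/4843*γ3


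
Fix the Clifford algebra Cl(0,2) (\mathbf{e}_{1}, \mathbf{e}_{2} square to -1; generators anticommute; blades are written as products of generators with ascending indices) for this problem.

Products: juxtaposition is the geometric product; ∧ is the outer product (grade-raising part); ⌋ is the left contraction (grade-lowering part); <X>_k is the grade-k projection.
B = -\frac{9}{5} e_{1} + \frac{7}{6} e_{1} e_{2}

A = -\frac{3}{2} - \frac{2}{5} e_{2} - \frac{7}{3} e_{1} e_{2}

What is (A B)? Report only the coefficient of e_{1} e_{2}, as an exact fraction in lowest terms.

step 1: \frac{49}{18} + \frac{67}{30} e_{1} + \frac{21}{5} e_{2} - \frac{247}{100} e_{1} e_{2}
Answer: -\frac{247}{100}


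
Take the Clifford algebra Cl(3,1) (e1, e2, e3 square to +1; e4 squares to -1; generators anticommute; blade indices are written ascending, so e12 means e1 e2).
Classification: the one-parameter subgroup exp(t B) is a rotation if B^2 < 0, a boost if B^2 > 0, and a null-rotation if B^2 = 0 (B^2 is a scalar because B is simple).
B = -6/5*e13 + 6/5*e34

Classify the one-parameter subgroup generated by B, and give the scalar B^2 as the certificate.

B^2 term by term: the squares give (-6/5)^2*(e13)^2 + (6/5)^2*(e34)^2 = 36/25*(-1) + 36/25*(+1) = 0 (each basis 2-blade squares to minus the product of its generators' squares); cross terms between blades sharing an index anticommute and cancel. So B^2 = 0.
Answer: null-rotation, certificate B^2 = 0. Certificate logic: 0 is a conjugation-invariant scalar, so its sign fixes rotation versus boost versus null-rotation outright.


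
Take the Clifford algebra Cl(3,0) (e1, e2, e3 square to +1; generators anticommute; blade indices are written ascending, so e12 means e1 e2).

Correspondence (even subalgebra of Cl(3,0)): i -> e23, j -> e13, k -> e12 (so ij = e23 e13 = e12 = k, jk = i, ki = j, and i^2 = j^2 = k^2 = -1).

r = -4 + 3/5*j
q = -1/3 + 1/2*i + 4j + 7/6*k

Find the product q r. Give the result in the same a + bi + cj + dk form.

In blades: q = -1/3 + 7/6*e12 + 4*e13 + 1/2*e23, r = -4 + 3/5*e13.
Distribute q over r term by term (generator squares from the signature, products reordered to ascending indices): (-1/3)*r = 4/3 - 1/5*e13; (7/6*e12)*r = -14/3*e12 - 7/10*e23; (4*e13)*r = -12/5 - 16*e13; (1/2*e23)*r = 3/10*e12 - 2*e23.
Sum: -16/15 - 131/30*e12 - 81/5*e13 - 27/10*e23; translating back through the correspondence:
Answer: -16/15 - 27/10*i - 81/5*j - 131/30*k


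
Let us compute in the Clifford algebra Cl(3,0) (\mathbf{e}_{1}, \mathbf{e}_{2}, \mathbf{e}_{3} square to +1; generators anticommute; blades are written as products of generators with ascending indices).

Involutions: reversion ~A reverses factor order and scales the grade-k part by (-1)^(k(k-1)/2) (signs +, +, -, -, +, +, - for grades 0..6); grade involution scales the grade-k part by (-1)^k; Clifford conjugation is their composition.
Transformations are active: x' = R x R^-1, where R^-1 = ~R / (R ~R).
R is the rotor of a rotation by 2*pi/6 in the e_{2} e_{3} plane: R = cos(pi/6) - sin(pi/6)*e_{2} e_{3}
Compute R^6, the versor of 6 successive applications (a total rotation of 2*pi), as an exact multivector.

The rotor phase is half the rotation angle and phases add under composition, so 6 steps in the e_{2} e_{3} plane accumulate phase 6*(pi/6) = \pi: R^6 = cos(\pi) - sin(\pi)*e_{2} e_{3}.
cos(\pi) = -1 and sin(\pi) = 0, so R^6 = -1. The total rotation 2*pi is 1 full turn, so every vector returns to itself, yet the rotor is -1, on the OTHER sheet of the double cover (an odd number of 2*pi turns).
Answer: -1


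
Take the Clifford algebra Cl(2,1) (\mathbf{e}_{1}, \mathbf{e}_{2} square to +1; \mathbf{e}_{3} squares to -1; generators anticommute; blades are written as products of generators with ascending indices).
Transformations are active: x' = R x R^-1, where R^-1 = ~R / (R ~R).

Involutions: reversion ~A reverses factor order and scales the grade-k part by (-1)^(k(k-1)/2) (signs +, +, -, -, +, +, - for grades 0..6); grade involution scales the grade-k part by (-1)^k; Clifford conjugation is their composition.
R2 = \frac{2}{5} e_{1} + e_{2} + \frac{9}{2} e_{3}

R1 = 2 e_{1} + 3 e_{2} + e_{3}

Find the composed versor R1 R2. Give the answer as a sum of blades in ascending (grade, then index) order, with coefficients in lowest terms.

Distribute over the terms of R1 (each basis-blade product reordered to ascending indices, repeated generators contracted through their squares):
(2 e_{1}) R2 = \frac{4}{5} + 2 e_{1} e_{2} + 9 e_{1} e_{3}
(3 e_{2}) R2 = 3 - \frac{6}{5} e_{1} e_{2} + \frac{27}{2} e_{2} e_{3}
(e_{3}) R2 = -\frac{9}{2} - \frac{2}{5} e_{1} e_{3} - e_{2} e_{3}
Summing the partial products and collecting blades:
Answer: -\frac{7}{10} + \frac{4}{5} e_{1} e_{2} + \frac{43}{5} e_{1} e_{3} + \frac{25}{2} e_{2} e_{3}


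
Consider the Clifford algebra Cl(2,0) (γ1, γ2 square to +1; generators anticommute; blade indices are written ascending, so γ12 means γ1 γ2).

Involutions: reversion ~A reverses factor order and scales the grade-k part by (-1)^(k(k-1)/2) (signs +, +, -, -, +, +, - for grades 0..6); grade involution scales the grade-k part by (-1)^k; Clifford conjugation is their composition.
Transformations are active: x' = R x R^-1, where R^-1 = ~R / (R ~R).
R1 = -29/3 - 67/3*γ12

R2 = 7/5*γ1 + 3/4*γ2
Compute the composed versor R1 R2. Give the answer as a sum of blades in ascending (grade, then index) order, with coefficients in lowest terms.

Distribute over the terms of R1 (each basis-blade product reordered to ascending indices, repeated generators contracted through their squares):
(-29/3) R2 = -203/15*γ1 - 29/4*γ2
(-67/3*γ12) R2 = -67/4*γ1 + 469/15*γ2
Summing the partial products and collecting blades:
Answer: -1817/60*γ1 + 1441/60*γ2


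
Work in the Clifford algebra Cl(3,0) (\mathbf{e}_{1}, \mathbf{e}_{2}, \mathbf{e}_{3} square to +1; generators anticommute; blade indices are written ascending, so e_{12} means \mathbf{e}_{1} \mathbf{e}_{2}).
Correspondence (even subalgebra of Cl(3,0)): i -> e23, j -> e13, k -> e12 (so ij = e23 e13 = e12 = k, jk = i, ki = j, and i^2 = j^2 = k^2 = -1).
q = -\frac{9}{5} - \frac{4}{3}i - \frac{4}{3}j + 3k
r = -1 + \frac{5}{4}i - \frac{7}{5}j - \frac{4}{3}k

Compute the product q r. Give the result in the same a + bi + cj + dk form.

In blades: q = -\frac{9}{5} + 3 e_{12} - \frac{4}{3} e_{13} - \frac{4}{3} e_{23}, r = -1 - \frac{4}{3} e_{12} - \frac{7}{5} e_{13} + \frac{5}{4} e_{23}.
Distribute q over r term by term (generator squares from the signature, products reordered to ascending indices): (-\frac{9}{5})*r = \frac{9}{5} + \frac{12}{5} e_{12} + \frac{63}{25} e_{13} - \frac{9}{4} e_{23}; (3 e_{12})*r = 4 - 3 e_{12} + \frac{15}{4} e_{13} + \frac{21}{5} e_{23}; (-\frac{4}{3} e_{13})*r = -\frac{28}{15} + \frac{5}{3} e_{12} + \frac{4}{3} e_{13} + \frac{16}{9} e_{23}; (-\frac{4}{3} e_{23})*r = \frac{5}{3} + \frac{28}{15} e_{12} - \frac{16}{9} e_{13} + \frac{4}{3} e_{23}.
Sum: \frac{28}{5} + \frac{44}{15} e_{12} + \frac{5243}{900} e_{13} + \frac{911}{180} e_{23}; translating back through the correspondence:
Answer: \frac{28}{5} + \frac{911}{180}i + \frac{5243}{900}j + \frac{44}{15}k


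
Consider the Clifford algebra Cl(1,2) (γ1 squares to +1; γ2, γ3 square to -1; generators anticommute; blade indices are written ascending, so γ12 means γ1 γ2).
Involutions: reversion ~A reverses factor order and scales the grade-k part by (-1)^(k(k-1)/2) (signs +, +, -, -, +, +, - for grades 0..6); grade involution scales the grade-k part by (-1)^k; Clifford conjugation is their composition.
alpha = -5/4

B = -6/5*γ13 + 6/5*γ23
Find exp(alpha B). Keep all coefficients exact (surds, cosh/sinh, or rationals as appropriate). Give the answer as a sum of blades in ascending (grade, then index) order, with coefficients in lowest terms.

B^2 term by term: the squares give (-6/5)^2*(γ13)^2 + (6/5)^2*(γ23)^2 = 36/25*(+1) + 36/25*(-1) = 0 (each basis 2-blade squares to minus the product of its generators' squares); cross terms between blades sharing an index anticommute and cancel. So B^2 = 0.
B^2 = 0, so the series closes: exp(alpha B) = 1 + alpha B (parabolic case).
Answer: 1 + 3/2*γ13 - 3/2*γ23


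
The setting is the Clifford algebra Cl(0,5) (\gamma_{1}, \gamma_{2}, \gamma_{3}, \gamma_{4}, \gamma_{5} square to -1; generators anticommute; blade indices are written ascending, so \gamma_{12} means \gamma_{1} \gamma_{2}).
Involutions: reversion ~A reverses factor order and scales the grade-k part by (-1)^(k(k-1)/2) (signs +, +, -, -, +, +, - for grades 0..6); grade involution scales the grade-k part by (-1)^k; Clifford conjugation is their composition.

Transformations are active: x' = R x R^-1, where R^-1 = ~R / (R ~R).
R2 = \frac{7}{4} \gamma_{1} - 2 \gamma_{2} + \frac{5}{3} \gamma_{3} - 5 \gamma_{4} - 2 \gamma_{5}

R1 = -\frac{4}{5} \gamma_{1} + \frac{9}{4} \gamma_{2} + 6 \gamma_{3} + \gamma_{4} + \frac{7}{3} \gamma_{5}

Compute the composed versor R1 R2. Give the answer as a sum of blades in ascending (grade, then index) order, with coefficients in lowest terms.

Distribute over the terms of R1 (each basis-blade product reordered to ascending indices, repeated generators contracted through their squares):
(-\frac{4}{5} \gamma_{1}) R2 = \frac{7}{5} + \frac{8}{5} \gamma_{12} - \frac{4}{3} \gamma_{13} + 4 \gamma_{14} + \frac{8}{5} \gamma_{15}
(\frac{9}{4} \gamma_{2}) R2 = \frac{9}{2} - \frac{63}{16} \gamma_{12} + \frac{15}{4} \gamma_{23} - \frac{45}{4} \gamma_{24} - \frac{9}{2} \gamma_{25}
(6 \gamma_{3}) R2 = -10 - \frac{21}{2} \gamma_{13} + 12 \gamma_{23} - 30 \gamma_{34} - 12 \gamma_{35}
(\gamma_{4}) R2 = 5 - \frac{7}{4} \gamma_{14} + 2 \gamma_{24} - \frac{5}{3} \gamma_{34} - 2 \gamma_{45}
(\frac{7}{3} \gamma_{5}) R2 = \frac{14}{3} - \frac{49}{12} \gamma_{15} + \frac{14}{3} \gamma_{25} - \frac{35}{9} \gamma_{35} + \frac{35}{3} \gamma_{45}
Summing the partial products and collecting blades:
Answer: \frac{167}{30} - \frac{187}{80} \gamma_{12} - \frac{71}{6} \gamma_{13} + \frac{9}{4} \gamma_{14} - \frac{149}{60} \gamma_{15} + \frac{63}{4} \gamma_{23} - \frac{37}{4} \gamma_{24} + \frac{1}{6} \gamma_{25} - \frac{95}{3} \gamma_{34} - \frac{143}{9} \gamma_{35} + \frac{29}{3} \gamma_{45}


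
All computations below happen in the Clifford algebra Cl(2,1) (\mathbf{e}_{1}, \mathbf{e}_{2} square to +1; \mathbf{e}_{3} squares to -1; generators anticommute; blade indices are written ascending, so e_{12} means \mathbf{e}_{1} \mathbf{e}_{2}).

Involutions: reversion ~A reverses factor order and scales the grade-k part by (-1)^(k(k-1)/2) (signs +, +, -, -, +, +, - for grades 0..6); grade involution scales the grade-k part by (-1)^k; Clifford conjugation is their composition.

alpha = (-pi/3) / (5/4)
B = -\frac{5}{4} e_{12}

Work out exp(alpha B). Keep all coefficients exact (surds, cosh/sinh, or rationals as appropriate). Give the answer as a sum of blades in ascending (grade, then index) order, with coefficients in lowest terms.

B^2 = (-\frac{5}{4})^2*(e_{12})^2 = \frac{25}{16}*(-1) = -\frac{25}{16} (a basis 2-blade squares to minus the product of its generators' squares).
B^2 = -\frac{25}{16} — the series telescopes trigonometrically here: l = \frac{5}{4}, alpha*l = - \frac{\pi}{3}, so exp(alpha B) = cos(- \frac{\pi}{3}) + (sin(- \frac{\pi}{3})/(\frac{5}{4}))*B = \frac{1}{2} + (- \frac{2 \sqrt{3}}{5})*B.
Answer: \frac{1}{2} + \frac{\sqrt{3}}{2} e_{12}


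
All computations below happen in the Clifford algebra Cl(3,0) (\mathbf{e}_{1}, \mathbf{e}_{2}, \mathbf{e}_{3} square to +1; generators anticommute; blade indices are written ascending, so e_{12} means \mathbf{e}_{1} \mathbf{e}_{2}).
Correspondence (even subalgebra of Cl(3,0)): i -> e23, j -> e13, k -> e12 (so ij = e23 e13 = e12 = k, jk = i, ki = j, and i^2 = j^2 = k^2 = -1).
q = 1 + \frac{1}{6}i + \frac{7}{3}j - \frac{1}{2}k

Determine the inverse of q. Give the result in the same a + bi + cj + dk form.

In blades: q = 1 - \frac{1}{2} e_{12} + \frac{7}{3} e_{13} + \frac{1}{6} e_{23}.
With qbar = 1 + \frac{1}{2} e_{12} - \frac{7}{3} e_{13} - \frac{1}{6} e_{23} (scalar fixed, mapped units negated), q qbar = \frac{121}{18} (the sum of squared coefficients), so q^-1 = qbar / (\frac{121}{18}) = \frac{18}{121} + \frac{9}{121} e_{12} - \frac{42}{121} e_{13} - \frac{3}{121} e_{23}; translating back:
Answer: \frac{18}{121} - \frac{3}{121}i - \frac{42}{121}j + \frac{9}{121}k


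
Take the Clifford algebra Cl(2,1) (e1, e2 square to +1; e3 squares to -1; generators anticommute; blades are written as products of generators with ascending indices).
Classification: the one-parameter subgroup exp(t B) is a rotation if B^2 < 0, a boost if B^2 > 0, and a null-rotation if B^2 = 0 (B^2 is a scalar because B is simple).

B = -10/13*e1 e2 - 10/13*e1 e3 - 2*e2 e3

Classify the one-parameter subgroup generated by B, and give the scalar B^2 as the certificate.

B^2 term by term: the squares give (-10/13)^2*(e1 e2)^2 + (-10/13)^2*(e1 e3)^2 + (-2)^2*(e2 e3)^2 = 100/169*(-1) + 100/169*(+1) + 4*(+1) = 4 (each basis 2-blade squares to minus the product of its generators' squares); cross terms between blades sharing an index anticommute and cancel. So B^2 = 4.
Answer: boost, certificate B^2 = 4. Why this suffices: the scalar 4 survives any versor conjugation, so its sign alone determines the class however B is presented.


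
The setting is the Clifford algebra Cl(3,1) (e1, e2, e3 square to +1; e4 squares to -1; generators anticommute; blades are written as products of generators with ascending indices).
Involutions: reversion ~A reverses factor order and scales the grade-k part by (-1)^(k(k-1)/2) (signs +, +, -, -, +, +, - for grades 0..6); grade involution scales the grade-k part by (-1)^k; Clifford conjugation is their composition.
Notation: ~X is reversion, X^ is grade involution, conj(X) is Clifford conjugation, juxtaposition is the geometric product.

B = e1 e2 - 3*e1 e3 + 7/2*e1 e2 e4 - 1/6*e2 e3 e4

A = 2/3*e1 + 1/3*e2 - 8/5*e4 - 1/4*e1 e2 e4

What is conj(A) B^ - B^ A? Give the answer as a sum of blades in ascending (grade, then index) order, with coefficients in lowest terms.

first term: 7/8 + 1/3*e1 - 2/3*e2 + 2*e3 + 1/4*e4 + 28/5*e1 e2 + 1/24*e1 e3 - 7/6*e1 e4 - 4/15*e2 e3 + 7/3*e2 e4 - 1/18*e3 e4 - e1 e2 e3 + 8/5*e1 e2 e4 - 24/5*e1 e3 e4 - 3/4*e2 e3 e4 - 1/9*e1 e2 e3 e4
second term: 7/8 + 1/3*e1 - 2/3*e2 + 2*e3 + 1/4*e4 - 28/5*e1 e2 - 1/24*e1 e3 + 7/6*e1 e4 + 4/15*e2 e3 - 7/3*e2 e4 + 1/18*e3 e4 + e1 e2 e3 - 8/5*e1 e2 e4 + 24/5*e1 e3 e4 + 3/4*e2 e3 e4 - 1/9*e1 e2 e3 e4
Answer: 56/5*e1 e2 + 1/12*e1 e3 - 7/3*e1 e4 - 8/15*e2 e3 + 14/3*e2 e4 - 1/9*e3 e4 - 2*e1 e2 e3 + 16/5*e1 e2 e4 - 48/5*e1 e3 e4 - 3/2*e2 e3 e4


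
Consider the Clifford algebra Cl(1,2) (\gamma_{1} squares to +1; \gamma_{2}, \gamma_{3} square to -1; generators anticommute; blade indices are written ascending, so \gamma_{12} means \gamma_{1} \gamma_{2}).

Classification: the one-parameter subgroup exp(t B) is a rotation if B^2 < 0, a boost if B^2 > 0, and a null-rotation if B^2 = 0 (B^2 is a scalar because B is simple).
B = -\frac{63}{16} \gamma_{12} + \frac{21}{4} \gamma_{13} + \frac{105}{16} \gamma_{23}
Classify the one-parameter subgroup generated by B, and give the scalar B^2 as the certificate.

B^2 term by term: the squares give (-\frac{63}{16})^2*(\gamma_{12})^2 + (\frac{21}{4})^2*(\gamma_{13})^2 + (\frac{105}{16})^2*(\gamma_{23})^2 = \frac{3969}{256}*(+1) + \frac{441}{16}*(+1) + \frac{11025}{256}*(-1) = 0 (each basis 2-blade squares to minus the product of its generators' squares); cross terms between blades sharing an index anticommute and cancel. So B^2 = 0.
Answer: null-rotation, certificate B^2 = 0. Note: conjugating B changes its blade decomposition but never the scalar B^2 = 0, whose sign settles the classification.


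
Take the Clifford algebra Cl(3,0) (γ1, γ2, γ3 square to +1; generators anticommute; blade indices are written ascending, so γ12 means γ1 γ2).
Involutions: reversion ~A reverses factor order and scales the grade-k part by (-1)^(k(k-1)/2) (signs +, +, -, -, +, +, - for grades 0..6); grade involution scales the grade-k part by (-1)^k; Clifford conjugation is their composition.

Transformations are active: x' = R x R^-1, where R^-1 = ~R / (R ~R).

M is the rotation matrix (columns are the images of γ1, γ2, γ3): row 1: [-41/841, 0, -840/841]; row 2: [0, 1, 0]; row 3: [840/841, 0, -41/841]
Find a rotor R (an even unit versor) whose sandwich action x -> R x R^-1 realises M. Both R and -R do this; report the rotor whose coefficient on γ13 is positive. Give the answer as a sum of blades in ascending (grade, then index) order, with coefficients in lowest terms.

Method: write R = a + b12*γ12 + b13*γ13 + b23*γ23 with a^2 + b12^2 + b13^2 + b23^2 = 1 (so R^-1 = ~R). Expanding the columns R e_j ~R gives tr M = 4a^2 - 1 and, from the antisymmetric part, M21 - M12 = -4a*b12, M13 - M31 = 4a*b13, M32 - M23 = -4a*b23.
Here tr M = 759/841, so a^2 = (1 + tr M)/4 = 400/841 and a = ±20/29. Taking a = 20/29: M21 - M12 = 0, M13 - M31 = -1680/841, M32 - M23 = 0, giving b12 = 0, b13 = -21/29, b23 = 0, i.e. R = 20/29 - 21/29*γ13.
Its γ13 coefficient is negative, so report the other preimage -R.
Answer: -20/29 + 21/29*γ13. Key observation: the double cover Spin(3) -> SO(3) sends R and -R to the same matrix (trace 759/841 here), so the stated sign of the γ13 coefficient is what selects one sheet.
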